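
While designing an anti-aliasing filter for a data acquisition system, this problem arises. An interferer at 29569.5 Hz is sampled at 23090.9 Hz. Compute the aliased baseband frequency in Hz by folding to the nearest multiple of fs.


Compute the nearest integer multiple of fs to the signal:
n = round(29569.5 / 23090.9) = 1
f_alias = |29569.5 - 1 * 23090.9|
        = |29569.5 - 23090.9|
        = 6478.6 Hz

6478.6


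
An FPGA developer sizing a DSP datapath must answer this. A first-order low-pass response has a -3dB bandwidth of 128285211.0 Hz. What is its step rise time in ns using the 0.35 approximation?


Rise time from bandwidth relationship:
tr = 0.35 / BW
   = 0.35 / 128285211.0
   = 2.728295781e-09 s
   = 2.7283 ns

2.7283 ns


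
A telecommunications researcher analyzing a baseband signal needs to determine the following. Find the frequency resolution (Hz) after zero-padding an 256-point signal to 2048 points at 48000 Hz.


Frequency resolution after zero-padding:
N_padded = 256 * 8 = 2048
df = fs / N_padded
   = 48000 / 2048
   = 23.4375 Hz

23.4375 Hz


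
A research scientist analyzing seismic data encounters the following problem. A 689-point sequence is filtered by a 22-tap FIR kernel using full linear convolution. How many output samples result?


Linear convolution output length:
L = N + M - 1
  = 689 + 22 - 1
  = 710 samples

710


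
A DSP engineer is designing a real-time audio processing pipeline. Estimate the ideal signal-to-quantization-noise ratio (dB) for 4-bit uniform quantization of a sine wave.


Theoretical SNR for a full-scale sinusoid:
SNR = 6.02 * N + 1.76
    = 6.02 * 4 + 1.76
    = 24.08 + 1.76
    = 25.84 dB

25.84 dB


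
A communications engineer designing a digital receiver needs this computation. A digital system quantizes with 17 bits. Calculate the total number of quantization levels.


Number of quantization levels = 2^N
= 2^17
= 131072

131072


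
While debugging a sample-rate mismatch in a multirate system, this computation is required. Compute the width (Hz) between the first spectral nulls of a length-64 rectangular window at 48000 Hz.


Main lobe width for a rectangular window:
Width = 2 * fs / N
      = 2 * 48000 / 64
      = 96000 / 64
      = 1500.0 Hz

1500.0 Hz


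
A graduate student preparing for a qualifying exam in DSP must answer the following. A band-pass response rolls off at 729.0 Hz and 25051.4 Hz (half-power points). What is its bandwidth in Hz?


Bandwidth is the difference of -3dB frequencies:
BW = f_high - f_low
   = 25051.4 - 729.0
   = 24322.4 Hz

24322.4 Hz


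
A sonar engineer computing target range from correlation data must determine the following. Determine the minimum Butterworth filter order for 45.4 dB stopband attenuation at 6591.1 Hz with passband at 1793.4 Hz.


Butterworth filter order formula:
n = log10(10^(A/10) - 1) / (2 * log10(f_stop/f_pass))
10^(45.4/10) - 1 = 34672.685
f_stop/f_pass = 6591.1 / 1793.4 = 3.6752
n = 4.0157 -> ceil = 5

5


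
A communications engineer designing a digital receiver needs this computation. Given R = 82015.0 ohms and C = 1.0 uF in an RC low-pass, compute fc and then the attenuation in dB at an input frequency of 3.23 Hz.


Step 1 — cutoff frequency:
fc = 1 / (2*pi*R*C)
C = 1.0 uF = 1e-06 F
fc = 1 / (2*pi*82015.0*1e-06)
   = 1.94056 Hz

Step 2 — magnitude at f = 3.23 Hz:
|H(f)| = 1 / sqrt(1 + (f/fc)^2)
f/fc = 3.23 / 1.94056 = 1.664468
|H| = 1 / sqrt(1 + 2.770454) = 0.5149952
|H|_dB = 20*log10(0.5149952) = -5.76 dB

fc = 1.94056 Hz; |H(3.23 Hz)| = -5.76 dB


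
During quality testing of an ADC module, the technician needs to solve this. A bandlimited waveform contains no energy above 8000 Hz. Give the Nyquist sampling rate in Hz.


The Nyquist rate is twice the maximum frequency component.
fs_min = 2 * fmax
      = 2 * 8000
      = 16000 Hz

16000


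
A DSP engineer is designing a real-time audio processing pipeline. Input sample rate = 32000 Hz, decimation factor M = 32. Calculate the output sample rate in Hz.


Decimation reduces the sample rate:
fs_out = fs_in / M
       = 32000 / 32
       = 1000.0 Hz

1000.0 Hz


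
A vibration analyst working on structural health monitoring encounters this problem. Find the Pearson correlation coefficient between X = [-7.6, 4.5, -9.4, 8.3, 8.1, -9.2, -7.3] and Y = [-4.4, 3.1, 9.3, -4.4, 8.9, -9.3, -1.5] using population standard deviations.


Pearson correlation coefficient (population):
r = cov(X,Y) / (std(X) * std(Y))
Mean X = -1.8, Mean Y = 0.2429
Cov(X,Y) = 13.587143
Std(X) = 7.710105, Std(Y) = 6.572205
r = 0.2681

0.2681


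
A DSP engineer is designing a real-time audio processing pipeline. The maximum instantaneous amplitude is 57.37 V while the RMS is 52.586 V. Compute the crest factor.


Crest factor is the ratio of peak to RMS:
CF = V_peak / V_rms
   = 57.37 / 52.586
   = 1.091

1.091


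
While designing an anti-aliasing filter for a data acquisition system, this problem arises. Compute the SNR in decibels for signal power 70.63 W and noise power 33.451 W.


SNR in decibels:
SNR = 10 * log10(Ps / Pn)
    = 10 * log10(70.63 / 33.451)
    = 10 * log10(2.1114)
    = 10 * 0.3246
    = 3.25 dB

3.25 dB


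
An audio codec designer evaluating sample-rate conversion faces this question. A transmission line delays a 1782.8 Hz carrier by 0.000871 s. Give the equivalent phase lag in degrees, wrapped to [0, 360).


Phase shift from frequency and time delay:
phi = 360 * f * t_delay
    = 360 * 1782.8 * 0.000871
    = 559.01 degrees
    mod 360 = 199.01 degrees

199.01 degrees


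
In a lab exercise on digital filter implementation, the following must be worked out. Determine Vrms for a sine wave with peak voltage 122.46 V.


RMS voltage for a sinusoidal waveform:
V_rms = V_peak / sqrt(2)
      = 122.46 / 1.414214
      = 86.592 V

86.592 V


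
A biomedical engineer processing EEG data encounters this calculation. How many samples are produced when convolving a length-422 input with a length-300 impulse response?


Linear convolution output length:
L = N + M - 1
  = 422 + 300 - 1
  = 721 samples

721


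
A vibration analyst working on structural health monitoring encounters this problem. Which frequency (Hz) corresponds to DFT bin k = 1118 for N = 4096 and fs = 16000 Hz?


Frequency of DFT bin k:
f_k = k * fs / N
    = 1118 * 16000 / 4096
    = 17888000 / 4096
    = 4367.188 Hz

4367.188 Hz


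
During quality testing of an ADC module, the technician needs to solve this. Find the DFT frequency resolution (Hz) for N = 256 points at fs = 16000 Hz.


DFT frequency resolution:
df = fs / N
   = 16000 / 256
   = 62.5 Hz

62.5 Hz


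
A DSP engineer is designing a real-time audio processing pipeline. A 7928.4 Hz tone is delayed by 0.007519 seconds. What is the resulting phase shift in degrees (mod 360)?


Phase shift from frequency and time delay:
phi = 360 * f * t_delay
    = 360 * 7928.4 * 0.007519
    = 21460.91 degrees
    mod 360 = 220.91 degrees

220.91 degrees


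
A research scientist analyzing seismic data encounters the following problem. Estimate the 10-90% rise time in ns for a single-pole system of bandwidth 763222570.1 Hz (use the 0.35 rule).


Rise time from bandwidth relationship:
tr = 0.35 / BW
   = 0.35 / 763222570.1
   = 4.585818262e-10 s
   = 0.4586 ns

0.4586 ns


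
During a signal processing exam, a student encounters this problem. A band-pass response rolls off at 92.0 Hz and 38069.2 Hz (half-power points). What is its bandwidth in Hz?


Bandwidth is the difference of -3dB frequencies:
BW = f_high - f_low
   = 38069.2 - 92.0
   = 37977.2 Hz

37977.2 Hz


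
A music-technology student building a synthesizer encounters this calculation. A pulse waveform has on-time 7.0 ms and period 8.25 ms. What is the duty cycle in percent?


Duty cycle as a percentage:
DC = (t_on / T) * 100
   = (7.0 / 8.25) * 100
   = 0.848485 * 100
   = 84.85 %

84.85 %


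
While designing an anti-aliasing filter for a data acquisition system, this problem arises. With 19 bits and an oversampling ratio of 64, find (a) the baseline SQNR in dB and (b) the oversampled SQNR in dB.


Step 1 — baseline SQNR at Nyquist:
SQNR_base = 6.02*N + 1.76
          = 6.02*19 + 1.76
          = 116.14 dB

Step 2 — oversampling processing gain:
G = 10*log10(OSR) = 10*log10(64) = 18.06 dB

Step 3 — total:
SQNR_total = 116.14 + 18.06 = 134.2 dB

Base SQNR = 116.14 dB; oversampled SQNR = 134.2 dB


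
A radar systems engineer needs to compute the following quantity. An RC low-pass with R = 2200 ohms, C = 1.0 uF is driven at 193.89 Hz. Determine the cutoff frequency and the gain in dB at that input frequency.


Step 1 — cutoff frequency:
fc = 1 / (2*pi*R*C)
C = 1.0 uF = 1e-06 F
fc = 1 / (2*pi*2200*1e-06)
   = 72.3432 Hz

Step 2 — magnitude at f = 193.89 Hz:
|H(f)| = 1 / sqrt(1 + (f/fc)^2)
f/fc = 193.89 / 72.3432 = 2.680141
|H| = 1 / sqrt(1 + 7.183156) = 0.3495744
|H|_dB = 20*log10(0.3495744) = -9.13 dB

fc = 72.3432 Hz; |H(193.89 Hz)| = -9.13 dB


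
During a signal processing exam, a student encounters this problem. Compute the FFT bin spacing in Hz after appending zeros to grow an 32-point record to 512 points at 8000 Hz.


Frequency resolution after zero-padding:
N_padded = 32 * 16 = 512
df = fs / N_padded
   = 8000 / 512
   = 15.625 Hz

15.625 Hz


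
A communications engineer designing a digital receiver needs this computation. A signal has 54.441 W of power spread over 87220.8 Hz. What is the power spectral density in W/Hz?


Power spectral density:
PSD = P / BW
    = 54.441 / 87220.8
    = 0.00062417 W/Hz

0.00062417 W/Hz


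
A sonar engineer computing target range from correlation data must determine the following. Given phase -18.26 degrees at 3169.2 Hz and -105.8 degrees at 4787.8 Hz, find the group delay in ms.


Group delay from phase difference:
tau = -d(phi)/d(omega)
d(phi) = -87.54 deg = -1.527861 rad
d(omega) = 2*pi*(4787.8 - 3169.2) = 10169.9637 rad/s
tau = -(-1.527861) / 10169.9637
    = 0.1502 ms

0.1502 ms


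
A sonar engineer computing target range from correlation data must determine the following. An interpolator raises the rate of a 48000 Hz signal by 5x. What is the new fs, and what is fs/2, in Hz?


Step 1 — output sample rate after interpolation by L:
fs_out = L * fs_in = 5 * 48000 = 240000 Hz

Step 2 — Nyquist frequency of the output stream:
f_Nyq = fs_out / 2 = 240000 / 2 = 120000.0 Hz

fs_out = 240000 Hz; f_Nyquist = 120000.0 Hz


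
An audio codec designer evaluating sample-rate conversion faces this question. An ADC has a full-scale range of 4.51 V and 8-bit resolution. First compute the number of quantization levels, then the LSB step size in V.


Step 1 — number of quantization levels:
L = 2^N = 2^8 = 256

Step 2 — LSB step size:
delta = Vfs / L
      = 4.51 / 256
      = 0.01761719 V

Levels = 256; step size = 0.01761719 V


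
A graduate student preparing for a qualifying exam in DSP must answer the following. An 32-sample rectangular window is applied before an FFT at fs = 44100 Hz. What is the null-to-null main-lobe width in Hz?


Main lobe width for a rectangular window:
Width = 2 * fs / N
      = 2 * 44100 / 32
      = 88200 / 32
      = 2756.25 Hz

2756.25 Hz


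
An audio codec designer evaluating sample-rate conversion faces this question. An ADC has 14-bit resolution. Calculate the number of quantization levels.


Number of quantization levels = 2^N
= 2^14
= 16384

16384


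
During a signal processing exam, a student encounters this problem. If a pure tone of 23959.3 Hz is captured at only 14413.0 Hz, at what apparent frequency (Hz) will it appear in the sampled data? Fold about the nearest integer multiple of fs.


Compute the nearest integer multiple of fs to the signal:
n = round(23959.3 / 14413.0) = 2
f_alias = |23959.3 - 2 * 14413.0|
        = |23959.3 - 28826.0|
        = 4866.7 Hz

4866.7


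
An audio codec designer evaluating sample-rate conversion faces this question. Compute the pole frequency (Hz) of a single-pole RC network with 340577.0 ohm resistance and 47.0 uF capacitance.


Cutoff frequency of a first-order RC filter:
fc = 1 / (2 * pi * R * C)
C = 47.0 uF = 4.7e-05 F
fc = 1 / (2 * pi * 340577.0 * 4.7e-05)
   = 1 / 100.57569491108
   = 0.009943 Hz

0.009943 Hz


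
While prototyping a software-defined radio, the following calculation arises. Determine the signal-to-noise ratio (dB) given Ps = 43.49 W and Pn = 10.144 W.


SNR in decibels:
SNR = 10 * log10(Ps / Pn)
    = 10 * log10(43.49 / 10.144)
    = 10 * log10(4.2873)
    = 10 * 0.6322
    = 6.32 dB

6.32 dB


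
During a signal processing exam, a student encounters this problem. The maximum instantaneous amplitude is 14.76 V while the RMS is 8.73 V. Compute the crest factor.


Crest factor is the ratio of peak to RMS:
CF = V_peak / V_rms
   = 14.76 / 8.73
   = 1.6907

1.6907


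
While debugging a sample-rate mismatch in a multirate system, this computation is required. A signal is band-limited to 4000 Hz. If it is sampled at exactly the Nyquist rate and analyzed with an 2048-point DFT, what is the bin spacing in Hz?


Step 1 — Nyquist sampling rate:
fs = 2 * fmax = 2 * 4000 = 8000 Hz

Step 2 — DFT bin spacing:
df = fs / N = 8000 / 2048 = 3.9062 Hz

3.9062 Hz


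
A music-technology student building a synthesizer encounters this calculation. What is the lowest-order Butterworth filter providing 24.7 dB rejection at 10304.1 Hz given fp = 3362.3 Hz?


Butterworth filter order formula:
n = log10(10^(A/10) - 1) / (2 * log10(f_stop/f_pass))
10^(24.7/10) - 1 = 294.1209
f_stop/f_pass = 10304.1 / 3362.3 = 3.0646
n = 2.5377 -> ceil = 3

3


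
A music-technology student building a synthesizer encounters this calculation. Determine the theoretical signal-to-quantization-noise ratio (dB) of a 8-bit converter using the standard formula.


Theoretical SNR for a full-scale sinusoid:
SNR = 6.02 * N + 1.76
    = 6.02 * 8 + 1.76
    = 48.16 + 1.76
    = 49.92 dB

49.92 dB


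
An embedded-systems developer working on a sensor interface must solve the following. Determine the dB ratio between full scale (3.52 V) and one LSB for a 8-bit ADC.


Dynamic range from full-scale to LSB:
V_min = V_max / 2^bits = 3.52 / 2^8
DR = 20 * log10(V_max / V_min)
   = 20 * log10(2^8)
   = 20 * 8 * log10(2)
   = 48.16 dB

48.16 dB


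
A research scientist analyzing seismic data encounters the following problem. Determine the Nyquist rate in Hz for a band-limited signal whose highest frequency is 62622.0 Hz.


The Nyquist rate is twice the maximum frequency component.
fs_min = 2 * fmax
      = 2 * 62622.0
      = 125244.0 Hz

125244.0


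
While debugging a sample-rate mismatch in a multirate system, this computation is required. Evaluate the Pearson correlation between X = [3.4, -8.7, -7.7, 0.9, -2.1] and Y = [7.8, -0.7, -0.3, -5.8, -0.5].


Pearson correlation coefficient (population):
r = cov(X,Y) / (std(X) * std(Y))
Mean X = -2.84, Mean Y = 0.1
Cov(X,Y) = 6.434
Std(X) = 4.720847, Std(Y) = 4.36486
r = 0.3122

0.3122


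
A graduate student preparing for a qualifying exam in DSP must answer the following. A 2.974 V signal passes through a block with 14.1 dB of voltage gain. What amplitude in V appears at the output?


Output voltage from dB gain:
V_out = V_in * 10^(gain_dB / 20)
      = 2.974 * 10^(14.1 / 20)
      = 2.974 * 5.069907
      = 15.0779 V

15.0779 V


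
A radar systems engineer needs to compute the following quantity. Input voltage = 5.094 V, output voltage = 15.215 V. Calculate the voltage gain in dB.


Voltage gain in dB:
G = 20 * log10(Vout / Vin)
  = 20 * log10(15.215 / 5.094)
  = 20 * log10(2.986847)
  = 20 * 0.475213
  = 9.5 dB

9.5 dB


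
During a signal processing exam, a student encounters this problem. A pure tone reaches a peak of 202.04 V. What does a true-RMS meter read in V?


RMS voltage for a sinusoidal waveform:
V_rms = V_peak / sqrt(2)
      = 202.04 / 1.414214
      = 142.864 V

142.864 V


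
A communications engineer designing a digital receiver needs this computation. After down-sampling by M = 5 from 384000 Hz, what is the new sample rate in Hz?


Decimation reduces the sample rate:
fs_out = fs_in / M
       = 384000 / 5
       = 76800.0 Hz

76800.0 Hz


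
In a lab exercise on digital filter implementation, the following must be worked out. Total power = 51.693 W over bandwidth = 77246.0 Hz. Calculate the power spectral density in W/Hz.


Power spectral density:
PSD = P / BW
    = 51.693 / 77246.0
    = 0.0006692 W/Hz

0.0006692 W/Hz


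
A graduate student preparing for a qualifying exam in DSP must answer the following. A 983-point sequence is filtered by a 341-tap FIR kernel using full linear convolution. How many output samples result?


Linear convolution output length:
L = N + M - 1
  = 983 + 341 - 1
  = 1323 samples

1323


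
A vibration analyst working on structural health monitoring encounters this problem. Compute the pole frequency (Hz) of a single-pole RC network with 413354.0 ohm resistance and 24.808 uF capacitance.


Cutoff frequency of a first-order RC filter:
fc = 1 / (2 * pi * R * C)
C = 24.808 uF = 2.4808e-05 F
fc = 1 / (2 * pi * 413354.0 * 2.4808e-05)
   = 1 / 64.430835968941
   = 0.015521 Hz

0.015521 Hz


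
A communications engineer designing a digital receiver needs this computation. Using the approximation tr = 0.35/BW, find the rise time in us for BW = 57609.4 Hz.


Rise time from bandwidth relationship:
tr = 0.35 / BW
   = 0.35 / 57609.4
   = 6.075397418e-06 s
   = 6.0754 us

6.0754 us


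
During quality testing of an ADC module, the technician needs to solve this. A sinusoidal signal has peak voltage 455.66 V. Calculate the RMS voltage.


RMS voltage for a sinusoidal waveform:
V_rms = V_peak / sqrt(2)
      = 455.66 / 1.414214
      = 322.2 V

322.2 V


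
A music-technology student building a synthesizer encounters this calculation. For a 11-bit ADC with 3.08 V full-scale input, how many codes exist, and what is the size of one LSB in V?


Step 1 — number of quantization levels:
L = 2^N = 2^11 = 2048

Step 2 — LSB step size:
delta = Vfs / L
      = 3.08 / 2048
      = 0.00150391 V

Levels = 2048; step size = 0.00150391 V


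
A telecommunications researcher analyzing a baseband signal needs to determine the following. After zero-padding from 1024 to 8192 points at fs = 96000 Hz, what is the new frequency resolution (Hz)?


Frequency resolution after zero-padding:
N_padded = 1024 * 8 = 8192
df = fs / N_padded
   = 96000 / 8192
   = 11.7188 Hz

11.7188 Hz


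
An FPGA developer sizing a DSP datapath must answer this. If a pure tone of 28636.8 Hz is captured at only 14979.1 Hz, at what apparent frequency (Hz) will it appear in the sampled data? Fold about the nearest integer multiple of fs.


Compute the nearest integer multiple of fs to the signal:
n = round(28636.8 / 14979.1) = 2
f_alias = |28636.8 - 2 * 14979.1|
        = |28636.8 - 29958.2|
        = 1321.4 Hz

1321.4


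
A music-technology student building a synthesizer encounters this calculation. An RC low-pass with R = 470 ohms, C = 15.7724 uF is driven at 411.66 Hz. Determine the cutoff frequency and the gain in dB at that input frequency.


Step 1 — cutoff frequency:
fc = 1 / (2*pi*R*C)
C = 15.7724 uF = 1.57724e-05 F
fc = 1 / (2*pi*470*1.57724e-05)
   = 21.4696 Hz

Step 2 — magnitude at f = 411.66 Hz:
|H(f)| = 1 / sqrt(1 + (f/fc)^2)
f/fc = 411.66 / 21.4696 = 19.174088
|H| = 1 / sqrt(1 + 367.645651) = 0.0520829
|H|_dB = 20*log10(0.0520829) = -25.67 dB

fc = 21.4696 Hz; |H(411.66 Hz)| = -25.67 dB


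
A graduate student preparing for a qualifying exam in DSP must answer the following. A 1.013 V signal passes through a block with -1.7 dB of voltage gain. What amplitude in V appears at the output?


Output voltage from dB gain:
V_out = V_in * 10^(gain_dB / 20)
      = 1.013 * 10^(-1.7 / 20)
      = 1.013 * 0.822243
      = 0.8329 V

0.8329 V


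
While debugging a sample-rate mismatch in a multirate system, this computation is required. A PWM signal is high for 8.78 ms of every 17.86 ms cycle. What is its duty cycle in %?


Duty cycle as a percentage:
DC = (t_on / T) * 100
   = (8.78 / 17.86) * 100
   = 0.491601 * 100
   = 49.16 %

49.16 %


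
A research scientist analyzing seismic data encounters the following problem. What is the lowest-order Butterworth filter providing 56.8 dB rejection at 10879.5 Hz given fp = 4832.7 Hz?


Butterworth filter order formula:
n = log10(10^(A/10) - 1) / (2 * log10(f_stop/f_pass))
10^(56.8/10) - 1 = 478629.0923
f_stop/f_pass = 10879.5 / 4832.7 = 2.2512
n = 8.0586 -> ceil = 9

9


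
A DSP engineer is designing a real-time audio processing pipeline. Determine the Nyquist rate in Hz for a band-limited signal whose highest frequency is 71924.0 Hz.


The Nyquist rate is twice the maximum frequency component.
fs_min = 2 * fmax
      = 2 * 71924.0
      = 143848.0 Hz

143848.0


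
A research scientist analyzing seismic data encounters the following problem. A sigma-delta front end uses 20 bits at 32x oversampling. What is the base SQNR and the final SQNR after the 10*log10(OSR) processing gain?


Step 1 — baseline SQNR at Nyquist:
SQNR_base = 6.02*N + 1.76
          = 6.02*20 + 1.76
          = 122.16 dB

Step 2 — oversampling processing gain:
G = 10*log10(OSR) = 10*log10(32) = 15.05 dB

Step 3 — total:
SQNR_total = 122.16 + 15.05 = 137.21 dB

Base SQNR = 122.16 dB; oversampled SQNR = 137.21 dB


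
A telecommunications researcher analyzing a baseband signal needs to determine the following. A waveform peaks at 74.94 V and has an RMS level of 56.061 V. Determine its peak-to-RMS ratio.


Crest factor is the ratio of peak to RMS:
CF = V_peak / V_rms
   = 74.94 / 56.061
   = 1.3368

1.3368


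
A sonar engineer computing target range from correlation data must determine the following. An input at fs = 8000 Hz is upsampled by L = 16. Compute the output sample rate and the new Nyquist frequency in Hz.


Step 1 — output sample rate after interpolation by L:
fs_out = L * fs_in = 16 * 8000 = 128000 Hz

Step 2 — Nyquist frequency of the output stream:
f_Nyq = fs_out / 2 = 128000 / 2 = 64000.0 Hz

fs_out = 128000 Hz; f_Nyquist = 64000.0 Hz


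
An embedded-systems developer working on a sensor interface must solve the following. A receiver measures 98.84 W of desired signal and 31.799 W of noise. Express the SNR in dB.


SNR in decibels:
SNR = 10 * log10(Ps / Pn)
    = 10 * log10(98.84 / 31.799)
    = 10 * log10(3.1083)
    = 10 * 0.4925
    = 4.93 dB

4.93 dB


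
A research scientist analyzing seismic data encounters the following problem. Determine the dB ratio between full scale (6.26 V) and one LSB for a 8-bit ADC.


Dynamic range from full-scale to LSB:
V_min = V_max / 2^bits = 6.26 / 2^8
DR = 20 * log10(V_max / V_min)
   = 20 * log10(2^8)
   = 20 * 8 * log10(2)
   = 48.16 dB

48.16 dB


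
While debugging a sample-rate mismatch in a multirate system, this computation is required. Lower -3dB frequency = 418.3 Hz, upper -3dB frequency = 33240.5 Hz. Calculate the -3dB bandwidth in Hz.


Bandwidth is the difference of -3dB frequencies:
BW = f_high - f_low
   = 33240.5 - 418.3
   = 32822.2 Hz

32822.2 Hz


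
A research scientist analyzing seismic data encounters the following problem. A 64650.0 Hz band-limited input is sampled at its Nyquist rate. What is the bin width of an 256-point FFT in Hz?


Step 1 — Nyquist sampling rate:
fs = 2 * fmax = 2 * 64650.0 = 129300.0 Hz

Step 2 — DFT bin spacing:
df = fs / N = 129300.0 / 256 = 505.0781 Hz

505.0781 Hz


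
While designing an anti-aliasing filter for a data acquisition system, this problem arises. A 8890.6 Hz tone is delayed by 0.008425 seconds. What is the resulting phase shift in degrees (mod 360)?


Phase shift from frequency and time delay:
phi = 360 * f * t_delay
    = 360 * 8890.6 * 0.008425
    = 26965.19 degrees
    mod 360 = 325.19 degrees

325.19 degrees


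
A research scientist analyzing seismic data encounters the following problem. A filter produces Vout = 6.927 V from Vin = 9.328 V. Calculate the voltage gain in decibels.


Voltage gain in dB:
G = 20 * log10(Vout / Vin)
  = 20 * log10(6.927 / 9.328)
  = 20 * log10(0.742603)
  = 20 * -0.129243
  = -2.58 dB

-2.58 dB


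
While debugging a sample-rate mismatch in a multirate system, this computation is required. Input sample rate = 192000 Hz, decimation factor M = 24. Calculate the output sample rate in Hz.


Decimation reduces the sample rate:
fs_out = fs_in / M
       = 192000 / 24
       = 8000.0 Hz

8000.0 Hz


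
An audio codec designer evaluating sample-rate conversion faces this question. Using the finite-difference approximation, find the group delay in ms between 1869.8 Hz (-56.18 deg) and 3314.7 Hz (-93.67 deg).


Group delay from phase difference:
tau = -d(phi)/d(omega)
d(phi) = -37.49 deg = -0.654324 rad
d(omega) = 2*pi*(3314.7 - 1869.8) = 9078.5745 rad/s
tau = -(-0.654324) / 9078.5745
    = 0.0721 ms

0.0721 ms


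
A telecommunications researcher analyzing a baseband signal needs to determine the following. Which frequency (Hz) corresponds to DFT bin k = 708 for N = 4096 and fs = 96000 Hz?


Frequency of DFT bin k:
f_k = k * fs / N
    = 708 * 96000 / 4096
    = 67968000 / 4096
    = 16593.75 Hz

16593.75 Hz


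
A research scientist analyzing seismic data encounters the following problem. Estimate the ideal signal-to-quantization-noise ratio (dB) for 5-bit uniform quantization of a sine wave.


Theoretical SNR for a full-scale sinusoid:
SNR = 6.02 * N + 1.76
    = 6.02 * 5 + 1.76
    = 30.1 + 1.76
    = 31.86 dB

31.86 dB


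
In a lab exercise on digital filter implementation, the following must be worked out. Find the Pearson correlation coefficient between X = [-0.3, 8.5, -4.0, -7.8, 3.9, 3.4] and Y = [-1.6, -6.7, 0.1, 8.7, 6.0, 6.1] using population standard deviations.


Pearson correlation coefficient (population):
r = cov(X,Y) / (std(X) * std(Y))
Mean X = 0.6167, Mean Y = 2.1
Cov(X,Y) = -14.726667
Std(X) = 5.38003, Std(Y) = 5.321341
r = -0.5144

-0.5144


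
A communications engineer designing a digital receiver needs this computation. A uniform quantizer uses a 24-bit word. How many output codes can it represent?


Number of quantization levels = 2^N
= 2^24
= 16777216

16777216


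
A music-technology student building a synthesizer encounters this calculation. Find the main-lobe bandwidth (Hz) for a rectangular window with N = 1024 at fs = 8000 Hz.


Main lobe width for a rectangular window:
Width = 2 * fs / N
      = 2 * 8000 / 1024
      = 16000 / 1024
      = 15.625 Hz

15.625 Hz


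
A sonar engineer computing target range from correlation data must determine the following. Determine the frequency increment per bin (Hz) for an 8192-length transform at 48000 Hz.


DFT frequency resolution:
df = fs / N
   = 48000 / 8192
   = 5.8594 Hz

5.8594 Hz


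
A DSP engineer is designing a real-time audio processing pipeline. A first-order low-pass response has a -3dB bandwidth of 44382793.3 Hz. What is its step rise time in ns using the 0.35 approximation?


Rise time from bandwidth relationship:
tr = 0.35 / BW
   = 0.35 / 44382793.3
   = 7.885938986e-09 s
   = 7.8859 ns

7.8859 ns


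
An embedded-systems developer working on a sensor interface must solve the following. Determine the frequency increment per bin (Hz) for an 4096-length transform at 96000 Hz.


DFT frequency resolution:
df = fs / N
   = 96000 / 4096
   = 23.4375 Hz

23.4375 Hz


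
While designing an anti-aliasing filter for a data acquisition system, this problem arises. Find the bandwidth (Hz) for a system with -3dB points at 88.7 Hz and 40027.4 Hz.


Bandwidth is the difference of -3dB frequencies:
BW = f_high - f_low
   = 40027.4 - 88.7
   = 39938.7 Hz

39938.7 Hz


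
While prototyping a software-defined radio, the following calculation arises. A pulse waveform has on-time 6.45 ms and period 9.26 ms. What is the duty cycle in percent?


Duty cycle as a percentage:
DC = (t_on / T) * 100
   = (6.45 / 9.26) * 100
   = 0.696544 * 100
   = 69.65 %

69.65 %


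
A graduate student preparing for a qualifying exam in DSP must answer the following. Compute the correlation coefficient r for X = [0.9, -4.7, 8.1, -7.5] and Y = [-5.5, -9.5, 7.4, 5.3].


Pearson correlation coefficient (population):
r = cov(X,Y) / (std(X) * std(Y))
Mean X = -0.8, Mean Y = -0.575
Cov(X,Y) = 14.5125
Std(X) = 5.962382, Std(Y) = 7.106819
r = 0.3425

0.3425


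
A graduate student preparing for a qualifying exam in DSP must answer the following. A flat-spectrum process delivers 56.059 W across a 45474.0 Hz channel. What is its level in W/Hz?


Power spectral density:
PSD = P / BW
    = 56.059 / 45474.0
    = 0.00123277 W/Hz

0.00123277 W/Hz


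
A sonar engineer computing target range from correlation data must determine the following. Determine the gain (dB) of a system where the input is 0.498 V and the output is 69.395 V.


Voltage gain in dB:
G = 20 * log10(Vout / Vin)
  = 20 * log10(69.395 / 0.498)
  = 20 * log10(139.34739)
  = 20 * 2.144099
  = 42.88 dB

42.88 dB


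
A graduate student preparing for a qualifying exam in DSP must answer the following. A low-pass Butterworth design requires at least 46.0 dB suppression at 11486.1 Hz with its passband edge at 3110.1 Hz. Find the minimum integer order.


Butterworth filter order formula:
n = log10(10^(A/10) - 1) / (2 * log10(f_stop/f_pass))
10^(46.0/10) - 1 = 39809.7171
f_stop/f_pass = 11486.1 / 3110.1 = 3.6932
n = 4.0536 -> ceil = 5

5


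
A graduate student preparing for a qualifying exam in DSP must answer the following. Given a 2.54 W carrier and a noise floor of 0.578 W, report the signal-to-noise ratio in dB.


SNR in decibels:
SNR = 10 * log10(Ps / Pn)
    = 10 * log10(2.54 / 0.578)
    = 10 * log10(4.3945)
    = 10 * 0.6429
    = 6.43 dB

6.43 dB


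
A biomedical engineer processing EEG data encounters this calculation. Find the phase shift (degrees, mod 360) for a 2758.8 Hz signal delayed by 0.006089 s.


Phase shift from frequency and time delay:
phi = 360 * f * t_delay
    = 360 * 2758.8 * 0.006089
    = 6047.4 degrees
    mod 360 = 287.4 degrees

287.4 degrees


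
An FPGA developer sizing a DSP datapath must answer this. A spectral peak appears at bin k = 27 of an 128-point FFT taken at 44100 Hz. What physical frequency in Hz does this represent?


Frequency of DFT bin k:
f_k = k * fs / N
    = 27 * 44100 / 128
    = 1190700 / 128
    = 9302.344 Hz

9302.344 Hz


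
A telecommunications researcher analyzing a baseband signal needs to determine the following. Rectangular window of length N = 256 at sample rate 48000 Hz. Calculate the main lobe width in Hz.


Main lobe width for a rectangular window:
Width = 2 * fs / N
      = 2 * 48000 / 256
      = 96000 / 256
      = 375.0 Hz

375.0 Hz


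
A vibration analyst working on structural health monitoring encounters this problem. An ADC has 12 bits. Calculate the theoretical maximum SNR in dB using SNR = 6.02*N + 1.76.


Theoretical SNR for a full-scale sinusoid:
SNR = 6.02 * N + 1.76
    = 6.02 * 12 + 1.76
    = 72.24 + 1.76
    = 74.0 dB

74.0 dB


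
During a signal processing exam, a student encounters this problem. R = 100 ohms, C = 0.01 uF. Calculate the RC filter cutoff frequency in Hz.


Cutoff frequency of a first-order RC filter:
fc = 1 / (2 * pi * R * C)
C = 0.01 uF = 1e-08 F
fc = 1 / (2 * pi * 100 * 1e-08)
   = 1 / 6.2831853071796e-06
   = 159154.943092 Hz

159154.943092 Hz


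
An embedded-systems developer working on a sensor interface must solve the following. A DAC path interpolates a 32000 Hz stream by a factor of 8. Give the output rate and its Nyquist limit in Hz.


Step 1 — output sample rate after interpolation by L:
fs_out = L * fs_in = 8 * 32000 = 256000 Hz

Step 2 — Nyquist frequency of the output stream:
f_Nyq = fs_out / 2 = 256000 / 2 = 128000.0 Hz

fs_out = 256000 Hz; f_Nyquist = 128000.0 Hz


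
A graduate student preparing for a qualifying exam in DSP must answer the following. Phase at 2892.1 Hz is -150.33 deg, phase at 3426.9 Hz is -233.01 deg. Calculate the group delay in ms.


Group delay from phase difference:
tau = -d(phi)/d(omega)
d(phi) = -82.68 deg = -1.443038 rad
d(omega) = 2*pi*(3426.9 - 2892.1) = 3360.2475 rad/s
tau = -(-1.443038) / 3360.2475
    = 0.4294 ms

0.4294 ms


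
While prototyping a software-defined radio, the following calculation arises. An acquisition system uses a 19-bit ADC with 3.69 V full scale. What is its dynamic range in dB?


Dynamic range from full-scale to LSB:
V_min = V_max / 2^bits = 3.69 / 2^19
DR = 20 * log10(V_max / V_min)
   = 20 * log10(2^19)
   = 20 * 19 * log10(2)
   = 114.39 dB

114.39 dB


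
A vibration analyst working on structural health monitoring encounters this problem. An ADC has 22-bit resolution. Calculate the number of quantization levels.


Number of quantization levels = 2^N
= 2^22
= 4194304

4194304


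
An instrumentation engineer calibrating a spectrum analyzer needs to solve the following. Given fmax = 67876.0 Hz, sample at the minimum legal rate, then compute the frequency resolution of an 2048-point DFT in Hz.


Step 1 — Nyquist sampling rate:
fs = 2 * fmax = 2 * 67876.0 = 135752.0 Hz

Step 2 — DFT bin spacing:
df = fs / N = 135752.0 / 2048 = 66.2852 Hz

66.2852 Hz


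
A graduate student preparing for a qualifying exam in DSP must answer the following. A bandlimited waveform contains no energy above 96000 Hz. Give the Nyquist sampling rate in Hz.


The Nyquist rate is twice the maximum frequency component.
fs_min = 2 * fmax
      = 2 * 96000
      = 192000 Hz

192000


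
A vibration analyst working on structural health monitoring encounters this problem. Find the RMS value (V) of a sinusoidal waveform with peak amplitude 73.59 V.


RMS voltage for a sinusoidal waveform:
V_rms = V_peak / sqrt(2)
      = 73.59 / 1.414214
      = 52.036 V

52.036 V


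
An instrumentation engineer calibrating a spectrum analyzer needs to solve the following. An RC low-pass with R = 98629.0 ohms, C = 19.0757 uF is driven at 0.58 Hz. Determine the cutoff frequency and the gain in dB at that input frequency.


Step 1 — cutoff frequency:
fc = 1 / (2*pi*R*C)
C = 19.0757 uF = 1.90757e-05 F
fc = 1 / (2*pi*98629.0*1.90757e-05)
   = 0.0845931 Hz

Step 2 — magnitude at f = 0.58 Hz:
|H(f)| = 1 / sqrt(1 + (f/fc)^2)
f/fc = 0.58 / 0.0845931 = 6.856351
|H| = 1 / sqrt(1 + 47.009549) = 0.1443232
|H|_dB = 20*log10(0.1443232) = -16.81 dB

fc = 0.0845931 Hz; |H(0.58 Hz)| = -16.81 dB


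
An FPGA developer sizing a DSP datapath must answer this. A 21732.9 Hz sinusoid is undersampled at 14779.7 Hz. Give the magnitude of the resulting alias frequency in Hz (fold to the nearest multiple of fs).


Compute the nearest integer multiple of fs to the signal:
n = round(21732.9 / 14779.7) = 1
f_alias = |21732.9 - 1 * 14779.7|
        = |21732.9 - 14779.7|
        = 6953.2 Hz

6953.2


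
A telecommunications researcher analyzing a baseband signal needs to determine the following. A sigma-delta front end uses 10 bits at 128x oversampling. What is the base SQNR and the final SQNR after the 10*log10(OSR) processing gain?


Step 1 — baseline SQNR at Nyquist:
SQNR_base = 6.02*N + 1.76
          = 6.02*10 + 1.76
          = 61.96 dB

Step 2 — oversampling processing gain:
G = 10*log10(OSR) = 10*log10(128) = 21.07 dB

Step 3 — total:
SQNR_total = 61.96 + 21.07 = 83.03 dB

Base SQNR = 61.96 dB; oversampled SQNR = 83.03 dB


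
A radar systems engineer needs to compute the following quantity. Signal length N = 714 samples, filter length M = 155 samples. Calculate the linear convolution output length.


Linear convolution output length:
L = N + M - 1
  = 714 + 155 - 1
  = 868 samples

868


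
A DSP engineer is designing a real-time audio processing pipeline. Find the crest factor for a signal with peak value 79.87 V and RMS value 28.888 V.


Crest factor is the ratio of peak to RMS:
CF = V_peak / V_rms
   = 79.87 / 28.888
   = 2.7648

2.7648


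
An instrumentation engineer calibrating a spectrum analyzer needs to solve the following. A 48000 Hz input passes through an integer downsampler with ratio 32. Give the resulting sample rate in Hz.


Decimation reduces the sample rate:
fs_out = fs_in / M
       = 48000 / 32
       = 1500.0 Hz

1500.0 Hz


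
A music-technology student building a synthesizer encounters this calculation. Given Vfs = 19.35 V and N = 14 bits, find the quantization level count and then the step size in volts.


Step 1 — number of quantization levels:
L = 2^N = 2^14 = 16384

Step 2 — LSB step size:
delta = Vfs / L
      = 19.35 / 16384
      = 0.00118103 V

Levels = 16384; step size = 0.00118103 V


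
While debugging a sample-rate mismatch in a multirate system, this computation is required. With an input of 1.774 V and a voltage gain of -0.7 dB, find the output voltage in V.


Output voltage from dB gain:
V_out = V_in * 10^(gain_dB / 20)
      = 1.774 * 10^(-0.7 / 20)
      = 1.774 * 0.922571
      = 1.6366 V

1.6366 V


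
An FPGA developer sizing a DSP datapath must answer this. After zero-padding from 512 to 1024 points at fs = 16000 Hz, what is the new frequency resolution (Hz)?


Frequency resolution after zero-padding:
N_padded = 512 * 2 = 1024
df = fs / N_padded
   = 16000 / 1024
   = 15.625 Hz

15.625 Hz


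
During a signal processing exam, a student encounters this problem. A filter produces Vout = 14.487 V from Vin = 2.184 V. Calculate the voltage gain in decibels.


Voltage gain in dB:
G = 20 * log10(Vout / Vin)
  = 20 * log10(14.487 / 2.184)
  = 20 * log10(6.633242)
  = 20 * 0.821726
  = 16.43 dB

16.43 dB


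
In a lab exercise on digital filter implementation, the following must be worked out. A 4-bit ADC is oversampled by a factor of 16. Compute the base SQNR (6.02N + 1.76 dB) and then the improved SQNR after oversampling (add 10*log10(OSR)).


Step 1 — baseline SQNR at Nyquist:
SQNR_base = 6.02*N + 1.76
          = 6.02*4 + 1.76
          = 25.84 dB

Step 2 — oversampling processing gain:
G = 10*log10(OSR) = 10*log10(16) = 12.04 dB

Step 3 — total:
SQNR_total = 25.84 + 12.04 = 37.88 dB

Base SQNR = 25.84 dB; oversampled SQNR = 37.88 dB


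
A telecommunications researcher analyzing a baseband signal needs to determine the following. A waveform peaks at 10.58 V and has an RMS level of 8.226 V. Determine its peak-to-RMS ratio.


Crest factor is the ratio of peak to RMS:
CF = V_peak / V_rms
   = 10.58 / 8.226
   = 1.2862

1.2862


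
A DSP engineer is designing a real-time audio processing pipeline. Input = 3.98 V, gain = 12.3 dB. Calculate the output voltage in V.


Output voltage from dB gain:
V_out = V_in * 10^(gain_dB / 20)
      = 3.98 * 10^(12.3 / 20)
      = 3.98 * 4.120975
      = 16.4015 V

16.4015 V


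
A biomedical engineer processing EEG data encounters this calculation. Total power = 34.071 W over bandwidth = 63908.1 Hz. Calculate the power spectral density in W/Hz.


Power spectral density:
PSD = P / BW
    = 34.071 / 63908.1
    = 0.00053312 W/Hz

0.00053312 W/Hz


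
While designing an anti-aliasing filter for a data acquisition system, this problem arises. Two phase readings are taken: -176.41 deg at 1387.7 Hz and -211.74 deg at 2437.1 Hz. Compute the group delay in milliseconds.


Group delay from phase difference:
tau = -d(phi)/d(omega)
d(phi) = -35.33 deg = -0.616625 rad
d(omega) = 2*pi*(2437.1 - 1387.7) = 6593.5747 rad/s
tau = -(-0.616625) / 6593.5747
    = 0.0935 ms

0.0935 ms


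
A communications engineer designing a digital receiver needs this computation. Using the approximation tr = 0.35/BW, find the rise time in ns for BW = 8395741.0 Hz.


Rise time from bandwidth relationship:
tr = 0.35 / BW
   = 0.35 / 8395741.0
   = 4.168780338e-08 s
   = 41.6878 ns

41.6878 ns
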